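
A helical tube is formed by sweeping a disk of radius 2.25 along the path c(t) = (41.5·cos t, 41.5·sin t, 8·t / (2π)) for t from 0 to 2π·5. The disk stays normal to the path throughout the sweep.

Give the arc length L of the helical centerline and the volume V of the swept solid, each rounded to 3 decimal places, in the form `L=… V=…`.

L=1304.374 V=20745.179

2πR = 2π·41.5 = 260.752190
per-turn = √(260.752190² + 8²) = √(67991.7047 + 64) = √68055.7047 = 260.874883
L = 5 × 260.874883 = 1304.374416
V = π·2.25² × L = 15.904313 × 1304.374416 = 20745.178737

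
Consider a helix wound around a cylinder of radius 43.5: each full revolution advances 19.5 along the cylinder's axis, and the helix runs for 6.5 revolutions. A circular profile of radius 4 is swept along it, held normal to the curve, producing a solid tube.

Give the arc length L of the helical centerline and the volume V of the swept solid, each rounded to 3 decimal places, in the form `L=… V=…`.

2πR = 2π·43.5 = 273.318561
per-turn = √(273.318561² + 19.5²) = √(74703.0357 + 380.25) = √75083.2857 = 274.013295
L = 6.5 × 274.013295 = 1781.086416
V = π·4² × L = 50.265482 × 1781.086416 = 89527.168000

L=1781.086 V=89527.168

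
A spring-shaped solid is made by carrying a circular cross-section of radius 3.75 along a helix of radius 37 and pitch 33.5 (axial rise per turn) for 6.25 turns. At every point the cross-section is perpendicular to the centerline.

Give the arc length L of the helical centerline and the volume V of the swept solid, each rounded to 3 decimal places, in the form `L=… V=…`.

2πR = 2π·37 = 232.477856
per-turn = √(232.477856² + 33.5²) = √(54045.9537 + 1122.25) = √55168.2037 = 234.879126
L = 6.25 × 234.879126 = 1467.994536
V = π·3.75² × L = 44.178647 × 1467.994536 = 64854.011940

L=1467.995 V=64854.012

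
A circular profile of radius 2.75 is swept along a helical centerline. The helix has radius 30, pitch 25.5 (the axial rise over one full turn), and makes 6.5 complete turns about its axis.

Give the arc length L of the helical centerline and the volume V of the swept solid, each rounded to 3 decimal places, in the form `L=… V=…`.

L=1236.382 V=29374.322

2πR = 2π·30 = 188.495559
per-turn = √(188.495559² + 25.5²) = √(35530.5758 + 650.25) = √36180.8258 = 190.212581
L = 6.5 × 190.212581 = 1236.381774
V = π·2.75² × L = 23.758294 × 1236.381774 = 29374.322238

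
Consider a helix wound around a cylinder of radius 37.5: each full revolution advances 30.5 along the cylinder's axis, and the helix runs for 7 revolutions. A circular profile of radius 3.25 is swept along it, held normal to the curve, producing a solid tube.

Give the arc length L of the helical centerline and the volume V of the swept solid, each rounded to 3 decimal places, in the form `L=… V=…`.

L=1663.097 V=55186.671

2πR = 2π·37.5 = 235.619449
per-turn = √(235.619449² + 30.5²) = √(55516.5248 + 930.25) = √56446.7748 = 237.585300
L = 7 × 237.585300 = 1663.097100
V = π·3.25² × L = 33.183072 × 1663.097100 = 55186.671474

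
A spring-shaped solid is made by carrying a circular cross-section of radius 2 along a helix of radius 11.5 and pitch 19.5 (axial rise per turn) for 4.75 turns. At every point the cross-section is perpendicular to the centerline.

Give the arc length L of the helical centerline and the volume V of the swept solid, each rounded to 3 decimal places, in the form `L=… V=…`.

L=355.498 V=4467.317

2πR = 2π·11.5 = 72.256631
per-turn = √(72.256631² + 19.5²) = √(5221.0207 + 380.25) = √5601.2707 = 74.841638
L = 4.75 × 74.841638 = 355.497779
V = π·2² × L = 12.566371 × 355.497779 = 4467.316842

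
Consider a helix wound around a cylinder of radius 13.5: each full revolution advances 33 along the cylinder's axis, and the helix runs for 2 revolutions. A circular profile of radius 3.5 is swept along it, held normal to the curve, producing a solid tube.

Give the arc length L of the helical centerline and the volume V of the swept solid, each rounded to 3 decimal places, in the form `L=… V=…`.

2πR = 2π·13.5 = 84.823002
per-turn = √(84.823002² + 33²) = √(7194.9416 + 1089) = √8283.9416 = 91.016161
L = 2 × 91.016161 = 182.032322
V = π·3.5² × L = 38.484510 × 182.032322 = 7005.424737

L=182.032 V=7005.425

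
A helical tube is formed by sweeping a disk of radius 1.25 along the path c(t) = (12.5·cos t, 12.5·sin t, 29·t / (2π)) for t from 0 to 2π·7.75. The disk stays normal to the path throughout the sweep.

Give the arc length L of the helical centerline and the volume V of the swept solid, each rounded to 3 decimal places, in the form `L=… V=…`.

2πR = 2π·12.5 = 78.539816
per-turn = √(78.539816² + 29²) = √(6168.5028 + 841) = √7009.5028 = 83.722773
L = 7.75 × 83.722773 = 648.851492
V = π·1.25² × L = 4.908739 × 648.851492 = 3185.042314

L=648.851 V=3185.042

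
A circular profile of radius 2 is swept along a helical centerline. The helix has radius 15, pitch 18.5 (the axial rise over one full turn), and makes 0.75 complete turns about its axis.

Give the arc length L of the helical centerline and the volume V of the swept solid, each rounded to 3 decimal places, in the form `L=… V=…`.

L=72.035 V=905.215

2πR = 2π·15 = 94.247780
per-turn = √(94.247780² + 18.5²) = √(8882.6440 + 342.25) = √9224.8940 = 96.046312
L = 0.75 × 96.046312 = 72.034734
V = π·2² × L = 12.566371 × 72.034734 = 905.215160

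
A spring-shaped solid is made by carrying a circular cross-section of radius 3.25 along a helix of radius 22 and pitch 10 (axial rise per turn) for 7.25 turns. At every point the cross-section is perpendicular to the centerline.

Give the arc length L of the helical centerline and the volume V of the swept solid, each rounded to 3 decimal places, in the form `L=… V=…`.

2πR = 2π·22 = 138.230077
per-turn = √(138.230077² + 10²) = √(19107.5541 + 100) = √19207.5541 = 138.591321
L = 7.25 × 138.591321 = 1004.787074
V = π·3.25² × L = 33.183072 × 1004.787074 = 33341.922216

L=1004.787 V=33341.922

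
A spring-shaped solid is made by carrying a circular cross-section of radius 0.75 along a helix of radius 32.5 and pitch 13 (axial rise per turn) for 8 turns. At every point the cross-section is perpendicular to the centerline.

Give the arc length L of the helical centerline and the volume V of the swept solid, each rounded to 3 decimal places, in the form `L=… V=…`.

L=1636.935 V=2892.703

2πR = 2π·32.5 = 204.203522
per-turn = √(204.203522² + 13²) = √(41699.0786 + 169) = √41868.0786 = 204.616907
L = 8 × 204.616907 = 1636.935255
V = π·0.75² × L = 1.767146 × 1636.935255 = 2892.703372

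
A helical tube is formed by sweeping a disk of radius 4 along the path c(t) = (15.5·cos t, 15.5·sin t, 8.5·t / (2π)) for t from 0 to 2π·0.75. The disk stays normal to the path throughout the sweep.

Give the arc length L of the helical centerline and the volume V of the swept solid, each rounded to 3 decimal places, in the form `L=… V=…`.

L=73.320 V=3685.450

2πR = 2π·15.5 = 97.389372
per-turn = √(97.389372² + 8.5²) = √(9484.6898 + 72.25) = √9556.9398 = 97.759602
L = 0.75 × 97.759602 = 73.319702
V = π·4² × L = 50.265482 × 73.319702 = 3685.450178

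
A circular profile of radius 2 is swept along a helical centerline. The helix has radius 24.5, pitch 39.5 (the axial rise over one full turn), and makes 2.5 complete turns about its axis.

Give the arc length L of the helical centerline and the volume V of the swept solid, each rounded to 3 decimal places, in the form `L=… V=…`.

2πR = 2π·24.5 = 153.938040
per-turn = √(153.938040² + 39.5²) = √(23696.9202 + 1560.25) = √25257.1702 = 158.925046
L = 2.5 × 158.925046 = 397.312614
V = π·2² × L = 12.566371 × 397.312614 = 4992.777562

L=397.313 V=4992.778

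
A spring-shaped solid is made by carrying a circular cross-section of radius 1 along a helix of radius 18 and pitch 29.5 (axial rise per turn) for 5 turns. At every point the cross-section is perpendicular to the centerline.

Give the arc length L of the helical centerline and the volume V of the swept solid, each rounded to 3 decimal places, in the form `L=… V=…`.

L=584.407 V=1835.968

2πR = 2π·18 = 113.097336
per-turn = √(113.097336² + 29.5²) = √(12791.0073 + 870.25) = √13661.2573 = 116.881381
L = 5 × 116.881381 = 584.406907
V = π·1² × L = 3.141593 × 584.406907 = 1835.968445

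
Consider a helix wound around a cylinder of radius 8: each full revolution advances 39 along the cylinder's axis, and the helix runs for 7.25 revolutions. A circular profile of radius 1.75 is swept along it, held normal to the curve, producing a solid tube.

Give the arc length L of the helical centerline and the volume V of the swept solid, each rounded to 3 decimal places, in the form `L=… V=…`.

2πR = 2π·8 = 50.265482
per-turn = √(50.265482² + 39²) = √(2526.6187 + 1521) = √4047.6187 = 63.620899
L = 7.25 × 63.620899 = 461.251514
V = π·1.75² × L = 9.621128 × 461.251514 = 4437.759628

L=461.252 V=4437.760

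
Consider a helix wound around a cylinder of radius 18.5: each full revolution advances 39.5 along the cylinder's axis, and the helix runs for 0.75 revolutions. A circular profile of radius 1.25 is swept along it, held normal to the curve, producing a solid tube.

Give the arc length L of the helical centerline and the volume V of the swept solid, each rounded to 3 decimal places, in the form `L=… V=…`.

L=92.075 V=451.973

2πR = 2π·18.5 = 116.238928
per-turn = √(116.238928² + 39.5²) = √(13511.4884 + 1560.25) = √15071.7384 = 122.767009
L = 0.75 × 122.767009 = 92.075257
V = π·1.25² × L = 4.908739 × 92.075257 = 451.973359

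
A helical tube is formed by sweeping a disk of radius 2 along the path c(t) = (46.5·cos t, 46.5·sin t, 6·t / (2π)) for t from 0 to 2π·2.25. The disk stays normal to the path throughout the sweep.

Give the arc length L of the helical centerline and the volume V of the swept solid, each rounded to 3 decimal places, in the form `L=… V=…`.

L=657.517 V=8262.601

2πR = 2π·46.5 = 292.168117
per-turn = √(292.168117² + 6²) = √(85362.2085 + 36) = √85398.2085 = 292.229719
L = 2.25 × 292.229719 = 657.516867
V = π·2² × L = 12.566371 × 657.516867 = 8262.600636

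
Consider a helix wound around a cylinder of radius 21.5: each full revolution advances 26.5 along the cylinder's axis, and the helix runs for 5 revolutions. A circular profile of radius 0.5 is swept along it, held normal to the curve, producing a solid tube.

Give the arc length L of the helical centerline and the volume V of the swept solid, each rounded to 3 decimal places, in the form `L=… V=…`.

L=688.316 V=540.602

2πR = 2π·21.5 = 135.088484
per-turn = √(135.088484² + 26.5²) = √(18248.8985 + 702.25) = √18951.1485 = 137.663171
L = 5 × 137.663171 = 688.315853
V = π·0.5² × L = 0.785398 × 688.315853 = 540.602007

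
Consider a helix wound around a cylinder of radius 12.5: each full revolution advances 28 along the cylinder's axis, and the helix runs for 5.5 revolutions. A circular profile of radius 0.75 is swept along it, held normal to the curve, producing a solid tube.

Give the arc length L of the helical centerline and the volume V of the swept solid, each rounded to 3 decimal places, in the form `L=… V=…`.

2πR = 2π·12.5 = 78.539816
per-turn = √(78.539816² + 28²) = √(6168.5028 + 784) = √6952.5028 = 83.381669
L = 5.5 × 83.381669 = 458.599180
V = π·0.75² × L = 1.767146 × 458.599180 = 810.411646

L=458.599 V=810.412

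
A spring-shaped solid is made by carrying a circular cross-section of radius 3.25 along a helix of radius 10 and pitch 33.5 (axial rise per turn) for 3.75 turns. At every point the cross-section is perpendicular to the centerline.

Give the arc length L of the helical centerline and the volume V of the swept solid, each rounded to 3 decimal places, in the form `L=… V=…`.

L=267.017 V=8860.450

2πR = 2π·10 = 62.831853
per-turn = √(62.831853² + 33.5²) = √(3947.8418 + 1122.25) = √5070.0918 = 71.204577
L = 3.75 × 71.204577 = 267.017163
V = π·3.25² × L = 33.183072 × 267.017163 = 8860.449856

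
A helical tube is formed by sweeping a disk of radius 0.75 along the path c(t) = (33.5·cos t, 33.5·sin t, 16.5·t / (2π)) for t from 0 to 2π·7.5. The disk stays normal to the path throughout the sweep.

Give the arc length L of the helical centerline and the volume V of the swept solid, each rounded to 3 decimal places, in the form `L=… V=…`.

L=1583.493 V=2798.264

2πR = 2π·33.5 = 210.486708
per-turn = √(210.486708² + 16.5²) = √(44304.6542 + 272.25) = √44576.9042 = 211.132433
L = 7.5 × 211.132433 = 1583.493246
V = π·0.75² × L = 1.767146 × 1583.493246 = 2798.263545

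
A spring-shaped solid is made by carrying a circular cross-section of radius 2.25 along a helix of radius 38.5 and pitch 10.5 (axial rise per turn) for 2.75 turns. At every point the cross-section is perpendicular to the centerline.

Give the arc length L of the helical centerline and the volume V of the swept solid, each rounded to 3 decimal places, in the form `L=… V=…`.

2πR = 2π·38.5 = 241.902634
per-turn = √(241.902634² + 10.5²) = √(58516.8845 + 110.25) = √58627.1345 = 242.130408
L = 2.75 × 242.130408 = 665.858622
V = π·2.25² × L = 15.904313 × 665.858622 = 10590.023812

L=665.859 V=10590.024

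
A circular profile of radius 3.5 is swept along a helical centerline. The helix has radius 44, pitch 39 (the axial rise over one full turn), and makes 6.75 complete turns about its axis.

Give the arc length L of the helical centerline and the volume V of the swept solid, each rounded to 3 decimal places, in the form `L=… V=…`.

2πR = 2π·44 = 276.460154
per-turn = √(276.460154² + 39²) = √(76430.2165 + 1521) = √77951.2165 = 279.197451
L = 6.75 × 279.197451 = 1884.582792
V = π·3.5² × L = 38.484510 × 1884.582792 = 72527.245328

L=1884.583 V=72527.245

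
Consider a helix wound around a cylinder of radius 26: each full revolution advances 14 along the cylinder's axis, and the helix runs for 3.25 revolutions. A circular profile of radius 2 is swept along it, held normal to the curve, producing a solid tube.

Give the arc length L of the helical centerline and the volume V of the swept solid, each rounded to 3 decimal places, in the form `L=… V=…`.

L=532.875 V=6696.308

2πR = 2π·26 = 163.362818
per-turn = √(163.362818² + 14²) = √(26687.4103 + 196) = √26883.4103 = 163.961612
L = 3.25 × 163.961612 = 532.875240
V = π·2² × L = 12.566371 × 532.875240 = 6696.307756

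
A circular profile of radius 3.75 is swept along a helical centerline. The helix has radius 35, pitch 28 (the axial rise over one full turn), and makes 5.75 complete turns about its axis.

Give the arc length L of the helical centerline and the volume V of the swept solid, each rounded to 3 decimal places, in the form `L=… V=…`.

2πR = 2π·35 = 219.911486
per-turn = √(219.911486² + 28²) = √(48361.0616 + 784) = √49145.0616 = 221.686855
L = 5.75 × 221.686855 = 1274.699415
V = π·3.75² × L = 44.178647 × 1274.699415 = 56314.495082

L=1274.699 V=56314.495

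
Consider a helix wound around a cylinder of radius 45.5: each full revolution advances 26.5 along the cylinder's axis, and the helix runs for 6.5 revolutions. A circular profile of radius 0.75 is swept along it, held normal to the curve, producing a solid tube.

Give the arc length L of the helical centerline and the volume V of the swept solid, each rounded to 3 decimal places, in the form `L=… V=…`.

L=1866.218 V=3297.880

2πR = 2π·45.5 = 285.884931
per-turn = √(285.884931² + 26.5²) = √(81730.1940 + 702.25) = √82432.4440 = 287.110508
L = 6.5 × 287.110508 = 1866.218305
V = π·0.75² × L = 1.767146 × 1866.218305 = 3297.879965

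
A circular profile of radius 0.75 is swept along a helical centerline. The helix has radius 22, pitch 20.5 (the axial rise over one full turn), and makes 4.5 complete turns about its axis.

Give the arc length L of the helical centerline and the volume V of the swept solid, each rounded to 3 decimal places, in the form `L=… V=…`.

L=628.839 V=1111.250

2πR = 2π·22 = 138.230077
per-turn = √(138.230077² + 20.5²) = √(19107.5541 + 420.25) = √19527.8041 = 139.741920
L = 4.5 × 139.741920 = 628.838639
V = π·0.75² × L = 1.767146 × 628.838639 = 1111.249602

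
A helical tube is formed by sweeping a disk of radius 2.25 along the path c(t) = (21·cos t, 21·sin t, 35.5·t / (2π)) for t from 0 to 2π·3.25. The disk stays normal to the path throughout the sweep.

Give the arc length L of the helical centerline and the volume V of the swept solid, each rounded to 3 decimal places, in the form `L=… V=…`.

L=444.077 V=7062.739

2πR = 2π·21 = 131.946891
per-turn = √(131.946891² + 35.5²) = √(17409.9822 + 1260.25) = √18670.2322 = 136.639058
L = 3.25 × 136.639058 = 444.076938
V = π·2.25² × L = 15.904313 × 444.076938 = 7062.738540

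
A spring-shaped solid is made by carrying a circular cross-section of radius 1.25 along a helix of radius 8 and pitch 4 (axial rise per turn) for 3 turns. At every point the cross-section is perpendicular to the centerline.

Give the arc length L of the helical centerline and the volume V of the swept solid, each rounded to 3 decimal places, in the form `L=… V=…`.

L=151.273 V=742.560

2πR = 2π·8 = 50.265482
per-turn = √(50.265482² + 4²) = √(2526.6187 + 16) = √2542.6187 = 50.424386
L = 3 × 50.424386 = 151.273159
V = π·1.25² × L = 4.908739 × 151.273159 = 742.560381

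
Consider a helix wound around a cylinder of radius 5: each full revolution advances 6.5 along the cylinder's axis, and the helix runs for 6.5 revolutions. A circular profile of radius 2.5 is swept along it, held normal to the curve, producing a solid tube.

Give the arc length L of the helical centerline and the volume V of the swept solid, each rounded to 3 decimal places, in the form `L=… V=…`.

2πR = 2π·5 = 31.415927
per-turn = √(31.415927² + 6.5²) = √(986.9604 + 42.25) = √1029.2104 = 32.081310
L = 6.5 × 32.081310 = 208.528514
V = π·2.5² × L = 19.634954 × 208.528514 = 4094.447795

L=208.529 V=4094.448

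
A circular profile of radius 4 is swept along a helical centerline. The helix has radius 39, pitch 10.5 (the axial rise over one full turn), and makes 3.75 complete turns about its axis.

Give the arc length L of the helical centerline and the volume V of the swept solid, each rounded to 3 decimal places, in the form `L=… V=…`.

2πR = 2π·39 = 245.044227
per-turn = √(245.044227² + 10.5²) = √(60046.6732 + 110.25) = √60156.9232 = 245.269083
L = 3.75 × 245.269083 = 919.759062
V = π·4² × L = 50.265482 × 919.759062 = 46232.132997

L=919.759 V=46232.133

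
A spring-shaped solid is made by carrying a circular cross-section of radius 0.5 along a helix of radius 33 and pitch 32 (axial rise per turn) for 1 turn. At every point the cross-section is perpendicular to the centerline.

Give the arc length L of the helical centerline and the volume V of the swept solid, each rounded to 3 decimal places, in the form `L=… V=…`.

2πR = 2π·33 = 207.345115
per-turn = √(207.345115² + 32²) = √(42991.9968 + 1024) = √44015.9968 = 209.799897
L = 1 × 209.799897 = 209.799897
V = π·0.5² × L = 0.785398 × 209.799897 = 164.776454

L=209.800 V=164.776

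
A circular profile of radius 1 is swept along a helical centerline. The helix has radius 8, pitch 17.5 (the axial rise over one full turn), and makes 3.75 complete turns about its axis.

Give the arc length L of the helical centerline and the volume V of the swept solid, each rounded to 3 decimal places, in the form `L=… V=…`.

2πR = 2π·8 = 50.265482
per-turn = √(50.265482² + 17.5²) = √(2526.6187 + 306.25) = √2832.8687 = 53.224700
L = 3.75 × 53.224700 = 199.592626
V = π·1² × L = 3.141593 × 199.592626 = 627.038728

L=199.593 V=627.039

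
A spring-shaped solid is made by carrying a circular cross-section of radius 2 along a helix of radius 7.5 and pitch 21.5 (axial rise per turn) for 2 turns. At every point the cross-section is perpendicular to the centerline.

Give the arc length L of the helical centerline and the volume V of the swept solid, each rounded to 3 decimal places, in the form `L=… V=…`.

L=103.594 V=1301.796

2πR = 2π·7.5 = 47.123890
per-turn = √(47.123890² + 21.5²) = √(2220.6610 + 462.25) = √2682.9110 = 51.796824
L = 2 × 51.796824 = 103.593648
V = π·2² × L = 12.566371 × 103.593648 = 1301.796177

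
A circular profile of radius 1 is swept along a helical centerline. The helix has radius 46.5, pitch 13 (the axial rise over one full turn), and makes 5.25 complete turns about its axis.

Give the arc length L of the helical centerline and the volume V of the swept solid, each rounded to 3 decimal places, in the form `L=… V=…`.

L=1535.400 V=4823.602

2πR = 2π·46.5 = 292.168117
per-turn = √(292.168117² + 13²) = √(85362.2085 + 169) = √85531.2085 = 292.457191
L = 5.25 × 292.457191 = 1535.400252
V = π·1² × L = 3.141593 × 1535.400252 = 4823.602151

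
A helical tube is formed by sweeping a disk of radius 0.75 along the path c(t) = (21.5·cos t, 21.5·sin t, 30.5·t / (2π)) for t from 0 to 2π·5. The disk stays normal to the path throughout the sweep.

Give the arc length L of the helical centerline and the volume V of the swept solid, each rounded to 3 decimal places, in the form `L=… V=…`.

L=692.444 V=1223.650

2πR = 2π·21.5 = 135.088484
per-turn = √(135.088484² + 30.5²) = √(18248.8985 + 930.25) = √19179.1485 = 138.488803
L = 5 × 138.488803 = 692.444015
V = π·0.75² × L = 1.767146 × 692.444015 = 1223.649579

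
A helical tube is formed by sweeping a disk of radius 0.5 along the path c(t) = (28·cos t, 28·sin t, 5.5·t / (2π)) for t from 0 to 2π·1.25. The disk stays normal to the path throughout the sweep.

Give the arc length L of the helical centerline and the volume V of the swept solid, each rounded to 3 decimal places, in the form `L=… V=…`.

L=220.019 V=172.802

2πR = 2π·28 = 175.929189
per-turn = √(175.929189² + 5.5²) = √(30951.0794 + 30.25) = √30981.3294 = 176.015140
L = 1.25 × 176.015140 = 220.018925
V = π·0.5² × L = 0.785398 × 220.018925 = 172.802459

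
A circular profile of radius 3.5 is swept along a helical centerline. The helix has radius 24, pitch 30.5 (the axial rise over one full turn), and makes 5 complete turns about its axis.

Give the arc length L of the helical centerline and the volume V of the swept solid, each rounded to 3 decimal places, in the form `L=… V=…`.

L=769.250 V=29604.207

2πR = 2π·24 = 150.796447
per-turn = √(150.796447² + 30.5²) = √(22739.5685 + 930.25) = √23669.8185 = 153.849987
L = 5 × 153.849987 = 769.249936
V = π·3.5² × L = 38.484510 × 769.249936 = 29604.206846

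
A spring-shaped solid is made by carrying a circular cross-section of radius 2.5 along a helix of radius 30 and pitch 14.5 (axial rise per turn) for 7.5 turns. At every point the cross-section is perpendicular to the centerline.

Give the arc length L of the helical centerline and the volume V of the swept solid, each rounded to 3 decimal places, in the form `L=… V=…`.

2πR = 2π·30 = 188.495559
per-turn = √(188.495559² + 14.5²) = √(35530.5758 + 210.25) = √35740.8258 = 189.052442
L = 7.5 × 189.052442 = 1417.893315
V = π·2.5² × L = 19.634954 × 1417.893315 = 27840.270144

L=1417.893 V=27840.270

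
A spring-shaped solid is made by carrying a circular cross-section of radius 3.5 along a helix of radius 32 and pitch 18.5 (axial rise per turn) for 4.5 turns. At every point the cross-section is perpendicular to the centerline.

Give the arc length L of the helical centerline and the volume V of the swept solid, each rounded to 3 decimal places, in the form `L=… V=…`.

L=908.601 V=34967.048

2πR = 2π·32 = 201.061930
per-turn = √(201.061930² + 18.5²) = √(40425.8996 + 342.25) = √40768.1496 = 201.911242
L = 4.5 × 201.911242 = 908.600589
V = π·3.5² × L = 38.484510 × 908.600589 = 34967.048451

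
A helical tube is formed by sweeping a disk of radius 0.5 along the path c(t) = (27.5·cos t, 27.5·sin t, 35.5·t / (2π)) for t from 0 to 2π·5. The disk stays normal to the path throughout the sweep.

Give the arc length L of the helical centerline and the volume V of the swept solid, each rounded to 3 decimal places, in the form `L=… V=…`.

L=881.984 V=692.708

2πR = 2π·27.5 = 172.787596
per-turn = √(172.787596² + 35.5²) = √(29855.5533 + 1260.25) = √31115.8033 = 176.396721
L = 5 × 176.396721 = 881.983607
V = π·0.5² × L = 0.785398 × 881.983607 = 692.708305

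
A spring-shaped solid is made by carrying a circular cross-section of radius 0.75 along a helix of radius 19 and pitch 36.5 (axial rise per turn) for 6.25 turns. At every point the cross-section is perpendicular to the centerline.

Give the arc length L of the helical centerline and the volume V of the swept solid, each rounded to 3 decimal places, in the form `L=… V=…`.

L=780.223 V=1378.768

2πR = 2π·19 = 119.380521
per-turn = √(119.380521² + 36.5²) = √(14251.7088 + 1332.25) = √15583.9588 = 124.835727
L = 6.25 × 124.835727 = 780.223294
V = π·0.75² × L = 1.767146 × 780.223294 = 1378.768370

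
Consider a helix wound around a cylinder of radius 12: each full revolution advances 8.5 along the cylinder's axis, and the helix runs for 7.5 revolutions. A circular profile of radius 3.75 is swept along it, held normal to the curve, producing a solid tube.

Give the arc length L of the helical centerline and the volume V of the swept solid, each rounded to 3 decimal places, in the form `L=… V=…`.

2πR = 2π·12 = 75.398224
per-turn = √(75.398224² + 8.5²) = √(5684.8921 + 72.25) = √5757.1421 = 75.875834
L = 7.5 × 75.875834 = 569.068753
V = π·3.75² × L = 44.178647 × 569.068753 = 25140.687361

L=569.069 V=25140.687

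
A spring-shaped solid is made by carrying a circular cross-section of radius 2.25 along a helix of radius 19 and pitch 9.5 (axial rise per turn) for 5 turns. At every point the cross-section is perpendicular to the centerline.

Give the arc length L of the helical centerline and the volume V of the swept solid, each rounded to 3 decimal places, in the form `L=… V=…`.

2πR = 2π·19 = 119.380521
per-turn = √(119.380521² + 9.5²) = √(14251.7088 + 90.25) = √14341.9588 = 119.757917
L = 5 × 119.757917 = 598.789586
V = π·2.25² × L = 15.904313 × 598.789586 = 9523.336890

L=598.790 V=9523.337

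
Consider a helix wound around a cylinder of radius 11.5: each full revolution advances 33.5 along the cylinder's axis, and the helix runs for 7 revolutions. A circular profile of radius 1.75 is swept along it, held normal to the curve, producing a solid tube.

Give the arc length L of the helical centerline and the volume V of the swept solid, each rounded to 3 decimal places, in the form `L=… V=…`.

2πR = 2π·11.5 = 72.256631
per-turn = √(72.256631² + 33.5²) = √(5221.0207 + 1122.25) = √6343.2707 = 79.644653
L = 7 × 79.644653 = 557.512570
V = π·1.75² × L = 9.621128 × 557.512570 = 5363.899519

L=557.513 V=5363.900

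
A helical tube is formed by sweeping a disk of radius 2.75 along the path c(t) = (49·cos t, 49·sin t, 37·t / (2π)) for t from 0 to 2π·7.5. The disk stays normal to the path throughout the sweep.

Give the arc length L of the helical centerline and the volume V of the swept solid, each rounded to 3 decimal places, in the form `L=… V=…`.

2πR = 2π·49 = 307.876080
per-turn = √(307.876080² + 37²) = √(94787.6807 + 1369) = √96156.6807 = 310.091407
L = 7.5 × 310.091407 = 2325.685552
V = π·2.75² × L = 23.758294 × 2325.685552 = 55254.322130

L=2325.686 V=55254.322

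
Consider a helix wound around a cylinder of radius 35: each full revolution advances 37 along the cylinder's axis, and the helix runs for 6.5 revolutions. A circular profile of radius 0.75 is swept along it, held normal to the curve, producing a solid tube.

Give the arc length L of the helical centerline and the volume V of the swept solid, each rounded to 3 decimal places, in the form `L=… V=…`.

L=1449.515 V=2561.505

2πR = 2π·35 = 219.911486
per-turn = √(219.911486² + 37²) = √(48361.0616 + 1369) = √49730.0616 = 223.002380
L = 6.5 × 223.002380 = 1449.515471
V = π·0.75² × L = 1.767146 × 1449.515471 = 2561.505275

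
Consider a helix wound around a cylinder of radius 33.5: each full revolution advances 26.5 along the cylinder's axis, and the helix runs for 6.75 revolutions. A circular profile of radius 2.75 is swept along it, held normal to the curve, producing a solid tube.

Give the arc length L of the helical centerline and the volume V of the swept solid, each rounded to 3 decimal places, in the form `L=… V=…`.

L=1432.001 V=34021.903

2πR = 2π·33.5 = 210.486708
per-turn = √(210.486708² + 26.5²) = √(44304.6542 + 702.25) = √45006.9042 = 212.148307
L = 6.75 × 212.148307 = 1432.001072
V = π·2.75² × L = 23.758294 × 1432.001072 = 34021.903114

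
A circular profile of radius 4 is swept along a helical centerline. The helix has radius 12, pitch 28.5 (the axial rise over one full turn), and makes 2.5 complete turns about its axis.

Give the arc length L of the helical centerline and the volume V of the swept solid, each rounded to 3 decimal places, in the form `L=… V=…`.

2πR = 2π·12 = 75.398224
per-turn = √(75.398224² + 28.5²) = √(5684.8921 + 812.25) = √6497.1421 = 80.604852
L = 2.5 × 80.604852 = 201.512130
V = π·4² × L = 50.265482 × 201.512130 = 10129.104411

L=201.512 V=10129.104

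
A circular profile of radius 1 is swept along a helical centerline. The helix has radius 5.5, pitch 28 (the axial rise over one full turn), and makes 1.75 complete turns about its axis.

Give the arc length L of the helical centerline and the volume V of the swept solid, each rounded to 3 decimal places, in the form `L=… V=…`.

2πR = 2π·5.5 = 34.557519
per-turn = √(34.557519² + 28²) = √(1194.2221 + 784) = √1978.2221 = 44.477209
L = 1.75 × 44.477209 = 77.835116
V = π·1² × L = 3.141593 × 77.835116 = 244.526229

L=77.835 V=244.526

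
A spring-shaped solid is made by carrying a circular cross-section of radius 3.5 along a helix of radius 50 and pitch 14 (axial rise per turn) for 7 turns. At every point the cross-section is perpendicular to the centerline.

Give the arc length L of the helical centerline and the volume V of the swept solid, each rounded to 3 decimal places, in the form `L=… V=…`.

2πR = 2π·50 = 314.159265
per-turn = √(314.159265² + 14²) = √(98696.0440 + 196) = √98892.0440 = 314.471054
L = 7 × 314.471054 = 2201.297380
V = π·3.5² × L = 38.484510 × 2201.297380 = 84715.851060

L=2201.297 V=84715.851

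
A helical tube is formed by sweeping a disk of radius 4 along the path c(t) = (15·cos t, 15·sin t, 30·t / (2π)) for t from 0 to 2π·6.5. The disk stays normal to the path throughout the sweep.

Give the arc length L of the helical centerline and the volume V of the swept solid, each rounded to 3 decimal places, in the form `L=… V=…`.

L=642.897 V=32315.534

2πR = 2π·15 = 94.247780
per-turn = √(94.247780² + 30²) = √(8882.6440 + 900) = √9782.6440 = 98.907249
L = 6.5 × 98.907249 = 642.897120
V = π·4² × L = 50.265482 × 642.897120 = 32315.533925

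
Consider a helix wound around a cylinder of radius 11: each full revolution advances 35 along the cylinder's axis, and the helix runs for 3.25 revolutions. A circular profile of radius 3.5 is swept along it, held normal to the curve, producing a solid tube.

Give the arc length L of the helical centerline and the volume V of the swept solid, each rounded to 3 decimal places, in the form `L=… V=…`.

2πR = 2π·11 = 69.115038
per-turn = √(69.115038² + 35²) = √(4776.8885 + 1225) = √6001.8885 = 77.471856
L = 3.25 × 77.471856 = 251.783533
V = π·3.5² × L = 38.484510 × 251.783533 = 9689.765904

L=251.784 V=9689.766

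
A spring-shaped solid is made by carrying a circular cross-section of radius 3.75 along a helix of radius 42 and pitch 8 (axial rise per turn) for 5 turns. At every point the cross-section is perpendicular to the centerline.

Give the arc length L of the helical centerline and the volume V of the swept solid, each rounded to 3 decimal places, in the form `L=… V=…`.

2πR = 2π·42 = 263.893783
per-turn = √(263.893783² + 8²) = √(69639.9287 + 64) = √69703.9287 = 264.015016
L = 5 × 264.015016 = 1320.075080
V = π·3.75² × L = 44.178647 × 1320.075080 = 58319.130557

L=1320.075 V=58319.131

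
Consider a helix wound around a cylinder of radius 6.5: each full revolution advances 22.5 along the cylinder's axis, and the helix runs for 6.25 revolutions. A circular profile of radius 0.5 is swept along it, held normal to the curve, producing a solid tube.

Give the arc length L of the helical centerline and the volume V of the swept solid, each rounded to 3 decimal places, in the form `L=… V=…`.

2πR = 2π·6.5 = 40.840704
per-turn = √(40.840704² + 22.5²) = √(1667.9631 + 506.25) = √2174.2131 = 46.628459
L = 6.25 × 46.628459 = 291.427866
V = π·0.5² × L = 0.785398 × 291.427866 = 228.886911

L=291.428 V=228.887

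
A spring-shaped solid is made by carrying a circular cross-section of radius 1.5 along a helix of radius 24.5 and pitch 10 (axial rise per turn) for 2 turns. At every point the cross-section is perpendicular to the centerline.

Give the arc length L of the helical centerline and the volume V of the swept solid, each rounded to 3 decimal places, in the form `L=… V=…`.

2πR = 2π·24.5 = 153.938040
per-turn = √(153.938040² + 10²) = √(23696.9202 + 100) = √23796.9202 = 154.262504
L = 2 × 154.262504 = 308.525008
V = π·1.5² × L = 7.068583 × 308.525008 = 2180.834773

L=308.525 V=2180.835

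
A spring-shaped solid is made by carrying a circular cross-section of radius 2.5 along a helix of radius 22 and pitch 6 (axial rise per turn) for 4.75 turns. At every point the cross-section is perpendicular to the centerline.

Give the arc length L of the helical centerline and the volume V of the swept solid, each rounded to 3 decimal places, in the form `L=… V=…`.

L=657.211 V=12904.310

2πR = 2π·22 = 138.230077
per-turn = √(138.230077² + 6²) = √(19107.5541 + 36) = √19143.5541 = 138.360233
L = 4.75 × 138.360233 = 657.211108
V = π·2.5² × L = 19.634954 × 657.211108 = 12904.309920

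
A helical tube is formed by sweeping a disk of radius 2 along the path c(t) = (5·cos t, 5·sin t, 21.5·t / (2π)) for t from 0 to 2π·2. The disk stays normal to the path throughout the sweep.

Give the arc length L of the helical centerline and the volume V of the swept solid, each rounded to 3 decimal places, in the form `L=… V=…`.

L=76.137 V=956.766

2πR = 2π·5 = 31.415927
per-turn = √(31.415927² + 21.5²) = √(986.9604 + 462.25) = √1449.2104 = 38.068497
L = 2 × 38.068497 = 76.136993
V = π·2² × L = 12.566371 × 76.136993 = 956.765676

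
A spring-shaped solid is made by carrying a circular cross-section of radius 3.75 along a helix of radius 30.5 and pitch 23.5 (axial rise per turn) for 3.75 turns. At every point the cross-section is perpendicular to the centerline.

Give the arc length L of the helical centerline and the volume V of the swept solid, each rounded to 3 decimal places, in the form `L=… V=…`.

L=724.022 V=31986.331

2πR = 2π·30.5 = 191.637152
per-turn = √(191.637152² + 23.5²) = √(36724.7980 + 552.25) = √37277.0480 = 193.072649
L = 3.75 × 193.072649 = 724.022436
V = π·3.75² × L = 44.178647 × 724.022436 = 31986.331376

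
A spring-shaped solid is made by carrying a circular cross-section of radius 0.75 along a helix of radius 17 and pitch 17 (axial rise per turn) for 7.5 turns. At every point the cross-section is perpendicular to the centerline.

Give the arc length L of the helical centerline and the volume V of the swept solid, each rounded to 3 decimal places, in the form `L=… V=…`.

L=811.189 V=1433.489

2πR = 2π·17 = 106.814150
per-turn = √(106.814150² + 17²) = √(11409.2627 + 289) = √11698.2627 = 108.158507
L = 7.5 × 108.158507 = 811.188804
V = π·0.75² × L = 1.767146 × 811.188804 = 1433.488943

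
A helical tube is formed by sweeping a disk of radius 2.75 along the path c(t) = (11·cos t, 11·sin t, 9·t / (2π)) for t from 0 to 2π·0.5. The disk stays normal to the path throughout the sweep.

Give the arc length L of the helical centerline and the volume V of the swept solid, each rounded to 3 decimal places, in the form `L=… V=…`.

2πR = 2π·11 = 69.115038
per-turn = √(69.115038² + 9²) = √(4776.8885 + 81) = √4857.8885 = 69.698555
L = 0.5 × 69.698555 = 34.849277
V = π·2.75² × L = 23.758294 × 34.849277 = 827.959393

L=34.849 V=827.959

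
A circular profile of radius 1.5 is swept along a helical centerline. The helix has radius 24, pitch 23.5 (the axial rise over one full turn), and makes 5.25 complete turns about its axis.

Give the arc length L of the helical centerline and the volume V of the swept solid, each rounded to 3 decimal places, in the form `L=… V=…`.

2πR = 2π·24 = 150.796447
per-turn = √(150.796447² + 23.5²) = √(22739.5685 + 552.25) = √23291.8185 = 152.616574
L = 5.25 × 152.616574 = 801.237011
V = π·1.5² × L = 7.068583 × 801.237011 = 5663.610695

L=801.237 V=5663.611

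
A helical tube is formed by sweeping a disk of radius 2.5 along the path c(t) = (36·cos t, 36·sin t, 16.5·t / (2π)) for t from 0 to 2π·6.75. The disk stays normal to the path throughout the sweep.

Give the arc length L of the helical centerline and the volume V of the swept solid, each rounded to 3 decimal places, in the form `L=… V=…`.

2πR = 2π·36 = 226.194671
per-turn = √(226.194671² + 16.5²) = √(51164.0292 + 272.25) = √51436.2792 = 226.795677
L = 6.75 × 226.795677 = 1530.870821
V = π·2.5² × L = 19.634954 × 1530.870821 = 30058.578288

L=1530.871 V=30058.578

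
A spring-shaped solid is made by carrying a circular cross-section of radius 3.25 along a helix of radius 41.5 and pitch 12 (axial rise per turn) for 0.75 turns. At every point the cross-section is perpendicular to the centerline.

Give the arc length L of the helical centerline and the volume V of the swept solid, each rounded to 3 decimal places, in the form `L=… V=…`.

L=195.771 V=6496.287

2πR = 2π·41.5 = 260.752190
per-turn = √(260.752190² + 12²) = √(67991.7047 + 144) = √68135.7047 = 261.028168
L = 0.75 × 261.028168 = 195.771126
V = π·3.25² × L = 33.183072 × 195.771126 = 6496.287460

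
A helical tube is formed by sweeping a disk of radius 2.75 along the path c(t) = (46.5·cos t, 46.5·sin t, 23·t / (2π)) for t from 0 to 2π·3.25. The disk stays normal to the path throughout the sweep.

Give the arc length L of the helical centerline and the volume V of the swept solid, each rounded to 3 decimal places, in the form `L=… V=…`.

2πR = 2π·46.5 = 292.168117
per-turn = √(292.168117² + 23²) = √(85362.2085 + 529) = √85891.2085 = 293.072019
L = 3.25 × 293.072019 = 952.484063
V = π·2.75² × L = 23.758294 × 952.484063 = 22629.396810

L=952.484 V=22629.397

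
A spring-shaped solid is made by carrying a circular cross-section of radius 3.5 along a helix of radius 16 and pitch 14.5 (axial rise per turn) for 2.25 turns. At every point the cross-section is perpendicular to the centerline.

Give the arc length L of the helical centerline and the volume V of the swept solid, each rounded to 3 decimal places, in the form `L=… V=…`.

L=228.535 V=8795.072

2πR = 2π·16 = 100.530965
per-turn = √(100.530965² + 14.5²) = √(10106.4749 + 210.25) = √10316.7249 = 101.571280
L = 2.25 × 101.571280 = 228.535380
V = π·3.5² × L = 38.484510 × 228.535380 = 8795.072112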